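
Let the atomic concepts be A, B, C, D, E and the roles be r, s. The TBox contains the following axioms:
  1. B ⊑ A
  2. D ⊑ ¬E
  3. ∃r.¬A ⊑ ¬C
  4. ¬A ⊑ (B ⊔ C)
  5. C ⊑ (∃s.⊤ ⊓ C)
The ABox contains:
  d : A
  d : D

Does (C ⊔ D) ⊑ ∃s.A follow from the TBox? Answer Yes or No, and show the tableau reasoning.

1. (C ⊔ D) ⊑ ∃s.A  ⇔  ((C ⊔ D) ⊓ ∀s.¬A) unsat w.r.t. T
   open: L(x₀) ⊇ {A, C, ¬D, ∀r.A, ∀s.¬A, …} (+ ∃-successors)
2. Hence (C ⊔ D) ⊑ ∃s.A: not entailed.

No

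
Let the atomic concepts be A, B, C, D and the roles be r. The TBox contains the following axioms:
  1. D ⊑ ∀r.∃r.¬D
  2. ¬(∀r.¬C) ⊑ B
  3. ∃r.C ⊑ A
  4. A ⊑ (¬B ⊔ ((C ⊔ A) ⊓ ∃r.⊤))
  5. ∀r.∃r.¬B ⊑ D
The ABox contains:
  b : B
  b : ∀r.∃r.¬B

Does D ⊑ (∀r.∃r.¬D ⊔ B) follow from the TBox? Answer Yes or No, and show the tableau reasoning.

Yes

1. D ⊑ (∀r.∃r.¬D ⊔ B)  ⇔  (D ⊓ (∃r.∀r.D ⊓ ¬B)) unsat w.r.t. T
   all branches close; clash {B, ¬B} at x₀
2. Hence D ⊑ (∀r.∃r.¬D ⊔ B): entailed.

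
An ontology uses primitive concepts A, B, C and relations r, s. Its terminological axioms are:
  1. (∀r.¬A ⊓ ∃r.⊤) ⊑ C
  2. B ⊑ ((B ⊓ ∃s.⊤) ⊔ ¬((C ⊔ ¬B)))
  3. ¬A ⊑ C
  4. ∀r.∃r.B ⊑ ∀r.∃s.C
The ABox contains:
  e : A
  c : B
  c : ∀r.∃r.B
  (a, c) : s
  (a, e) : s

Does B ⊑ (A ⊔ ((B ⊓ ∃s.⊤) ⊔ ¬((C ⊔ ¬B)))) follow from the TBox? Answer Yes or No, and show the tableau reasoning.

1. B ⊑ (A ⊔ ((B ⊓ ∃s.⊤) ⊔ ¬((C ⊔ ¬B))))  ⇔  (B ⊓ (¬A ⊓ ((¬B ⊔ ∀s.⊥) ⊓ (C ⊔ ¬B)))) unsat w.r.t. T
   all branches close; clash {C, ¬C} at x₀
2. Hence B ⊑ (A ⊔ ((B ⊓ ∃s.⊤) ⊔ ¬((C ⊔ ¬B)))): entailed.

Yes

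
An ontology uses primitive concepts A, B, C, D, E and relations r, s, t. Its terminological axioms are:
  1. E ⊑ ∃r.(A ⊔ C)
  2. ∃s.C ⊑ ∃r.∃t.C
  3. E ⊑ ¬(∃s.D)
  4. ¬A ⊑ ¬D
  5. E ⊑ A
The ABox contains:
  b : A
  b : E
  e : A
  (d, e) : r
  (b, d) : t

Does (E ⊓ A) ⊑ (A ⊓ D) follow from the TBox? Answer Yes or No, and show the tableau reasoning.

1. (E ⊓ A) ⊑ (A ⊓ D)  ⇔  ((E ⊓ A) ⊓ (¬A ⊔ ¬D)) unsat w.r.t. T
   apply at x₀: E⊑∃r.(A ⊔ C); E⊑¬(∃s.D)
   open: L(x₀) ⊇ {A, E, ¬D, ∀s.¬C, ∀s.¬D, …} (+ ∃-successors)
2. Hence (E ⊓ A) ⊑ (A ⊓ D): not entailed.

No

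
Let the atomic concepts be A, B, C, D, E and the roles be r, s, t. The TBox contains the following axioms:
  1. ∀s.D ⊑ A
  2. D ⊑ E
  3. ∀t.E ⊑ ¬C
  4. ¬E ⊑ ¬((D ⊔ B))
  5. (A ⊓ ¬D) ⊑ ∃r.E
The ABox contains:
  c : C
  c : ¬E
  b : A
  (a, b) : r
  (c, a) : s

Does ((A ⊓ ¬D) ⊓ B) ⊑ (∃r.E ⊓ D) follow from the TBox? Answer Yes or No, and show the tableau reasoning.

No

1. ((A ⊓ ¬D) ⊓ B) ⊑ (∃r.E ⊓ D)  ⇔  (((A ⊓ ¬D) ⊓ B) ⊓ (∀r.¬E ⊔ ¬D)) unsat w.r.t. T
   apply at x₀: (A ⊓ ¬D)⊑∃r.E
   open: L(x₀) ⊇ {A, B, E, ¬D, ∃r.E, …} (+ ∃-successors)
2. Hence ((A ⊓ ¬D) ⊓ B) ⊑ (∃r.E ⊓ D): not entailed.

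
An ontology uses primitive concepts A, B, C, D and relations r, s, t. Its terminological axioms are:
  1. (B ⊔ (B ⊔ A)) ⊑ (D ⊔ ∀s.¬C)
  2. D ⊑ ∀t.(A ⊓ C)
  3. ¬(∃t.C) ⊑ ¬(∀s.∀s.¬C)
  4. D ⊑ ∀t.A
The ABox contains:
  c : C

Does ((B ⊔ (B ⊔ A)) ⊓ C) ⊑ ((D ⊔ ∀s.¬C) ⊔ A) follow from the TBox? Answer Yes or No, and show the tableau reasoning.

Yes

1. ((B ⊔ (B ⊔ A)) ⊓ C) ⊑ ((D ⊔ ∀s.¬C) ⊔ A)  ⇔  (((B ⊔ (B ⊔ A)) ⊓ C) ⊓ ((¬D ⊓ ∃s.C) ⊓ ¬A)) unsat w.r.t. T
   all branches close; clash {A, ¬A} at x₀
2. Hence ((B ⊔ (B ⊔ A)) ⊓ C) ⊑ ((D ⊔ ∀s.¬C) ⊔ A): entailed.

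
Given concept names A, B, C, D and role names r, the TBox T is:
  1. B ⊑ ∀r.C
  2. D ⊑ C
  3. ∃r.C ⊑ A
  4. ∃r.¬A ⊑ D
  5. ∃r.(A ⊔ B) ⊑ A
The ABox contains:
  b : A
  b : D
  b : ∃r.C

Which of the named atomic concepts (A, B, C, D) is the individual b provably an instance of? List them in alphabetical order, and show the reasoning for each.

1. b : A?  L(b) = {A, D, ∃r.C} ∪ {¬A}
   clash {A, ¬A} at b — b ∈ A
2. b : B?  L(b) = {A, D, ∃r.C} ∪ {¬B}
   apply at b: D⊑C
   open: L(b) ⊇ {A, C, D, ¬B, ∃r.C} (+ ∃-successors) — b ∉ B possible
3. b : C?  L(b) = {A, D, ∃r.C} ∪ {¬C}
   clash {C, ¬C} at b — b ∈ C
4. b : D?  L(b) = {A, D, ∃r.C} ∪ {¬D}
   clash {D, ¬D} at b — b ∈ D
5. Entailed for b: {A, C, D}

{A, C, D}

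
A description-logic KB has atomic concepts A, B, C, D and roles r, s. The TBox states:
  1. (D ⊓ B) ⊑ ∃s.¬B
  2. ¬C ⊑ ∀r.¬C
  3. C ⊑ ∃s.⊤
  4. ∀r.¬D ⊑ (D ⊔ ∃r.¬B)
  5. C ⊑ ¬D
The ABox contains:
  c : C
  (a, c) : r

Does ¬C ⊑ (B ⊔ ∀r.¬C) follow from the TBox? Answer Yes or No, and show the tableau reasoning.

Yes

1. ¬C ⊑ (B ⊔ ∀r.¬C)  ⇔  (¬C ⊓ (¬B ⊓ ∃r.C)) unsat w.r.t. T
   all branches close; clash {C, ¬C} at an ∃-successor
2. Hence ¬C ⊑ (B ⊔ ∀r.¬C): entailed.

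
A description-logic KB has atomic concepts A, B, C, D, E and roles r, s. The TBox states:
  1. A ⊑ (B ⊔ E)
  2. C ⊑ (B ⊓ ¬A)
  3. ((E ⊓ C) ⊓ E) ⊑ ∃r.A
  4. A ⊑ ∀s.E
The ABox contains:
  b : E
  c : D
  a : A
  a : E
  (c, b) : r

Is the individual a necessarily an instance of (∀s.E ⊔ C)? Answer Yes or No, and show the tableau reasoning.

Yes

1. a : (∀s.E ⊔ C)?  L(a) = {A, E} ∪ {(∃s.¬E ⊓ ¬C)}
   clash {E, ¬E} at an ∃-successor — a ∈ (∀s.E ⊔ C)
2. Hence a : (∀s.E ⊔ C): entailed.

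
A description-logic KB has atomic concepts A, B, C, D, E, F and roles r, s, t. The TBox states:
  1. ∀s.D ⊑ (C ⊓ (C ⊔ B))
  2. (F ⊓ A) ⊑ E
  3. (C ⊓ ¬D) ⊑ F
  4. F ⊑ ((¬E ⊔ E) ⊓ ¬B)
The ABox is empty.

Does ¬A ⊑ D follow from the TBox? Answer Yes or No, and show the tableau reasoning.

1. ¬A ⊑ D  ⇔  (¬A ⊓ ¬D) unsat w.r.t. T
   open: L(x₀) ⊇ {¬A, ¬C, ¬D, ¬F, ∃s.¬D} (+ ∃-successors)
2. Hence ¬A ⊑ D: not entailed.

No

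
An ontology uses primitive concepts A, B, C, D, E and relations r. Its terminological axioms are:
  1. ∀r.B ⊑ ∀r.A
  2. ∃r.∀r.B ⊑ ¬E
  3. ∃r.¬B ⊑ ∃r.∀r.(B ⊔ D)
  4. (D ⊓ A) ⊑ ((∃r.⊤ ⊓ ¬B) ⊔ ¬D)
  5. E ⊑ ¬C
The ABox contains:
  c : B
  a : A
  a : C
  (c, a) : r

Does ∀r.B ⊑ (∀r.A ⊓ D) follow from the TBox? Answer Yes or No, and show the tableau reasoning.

No

1. ∀r.B ⊑ (∀r.A ⊓ D)  ⇔  (∀r.B ⊓ (∃r.¬A ⊔ ¬D)) unsat w.r.t. T
   apply at x₀: ∀r.B⊑∀r.A
   open: L(x₀) ⊇ {¬D, ¬E, ∀r.A, ∀r.B}
2. Hence ∀r.B ⊑ (∀r.A ⊓ D): not entailed.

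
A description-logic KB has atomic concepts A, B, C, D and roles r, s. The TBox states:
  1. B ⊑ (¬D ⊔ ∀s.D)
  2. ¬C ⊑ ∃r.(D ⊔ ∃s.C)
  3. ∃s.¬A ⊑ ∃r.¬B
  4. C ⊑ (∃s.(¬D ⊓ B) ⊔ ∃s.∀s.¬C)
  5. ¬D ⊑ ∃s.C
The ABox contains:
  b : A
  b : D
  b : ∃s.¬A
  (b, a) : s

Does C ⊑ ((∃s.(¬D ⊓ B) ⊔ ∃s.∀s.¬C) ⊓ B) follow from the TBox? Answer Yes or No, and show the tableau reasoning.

No

1. C ⊑ ((∃s.(¬D ⊓ B) ⊔ ∃s.∀s.¬C) ⊓ B)  ⇔  (C ⊓ ((∀s.(D ⊔ ¬B) ⊓ ∀s.∃s.C) ⊔ ¬B)) unsat w.r.t. T
   apply at x₀: C⊑(∃s.(¬D ⊓ B) ⊔ ∃s.∀s.¬C)
   open: L(x₀) ⊇ {C, D, ¬B, ∀s.A, ∃s.(¬D ⊓ B)} (+ ∃-successors)
2. Hence C ⊑ ((∃s.(¬D ⊓ B) ⊔ ∃s.∀s.¬C) ⊓ B): not entailed.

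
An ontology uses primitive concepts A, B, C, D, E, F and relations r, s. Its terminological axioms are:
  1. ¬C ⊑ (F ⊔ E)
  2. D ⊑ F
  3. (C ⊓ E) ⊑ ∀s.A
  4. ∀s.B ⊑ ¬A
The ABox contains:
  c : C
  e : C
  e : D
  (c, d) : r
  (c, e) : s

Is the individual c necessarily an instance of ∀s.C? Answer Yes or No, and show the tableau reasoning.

1. c : ∀s.C?  L(c) = {C} ∪ {∃s.¬C}
   open: L(c) ⊇ {C, ¬D, ¬E, ∃s.¬B, ∃s.¬C} (+ ∃-successors) — c ∉ ∀s.C possible
2. Hence c : ∀s.C: not entailed.

No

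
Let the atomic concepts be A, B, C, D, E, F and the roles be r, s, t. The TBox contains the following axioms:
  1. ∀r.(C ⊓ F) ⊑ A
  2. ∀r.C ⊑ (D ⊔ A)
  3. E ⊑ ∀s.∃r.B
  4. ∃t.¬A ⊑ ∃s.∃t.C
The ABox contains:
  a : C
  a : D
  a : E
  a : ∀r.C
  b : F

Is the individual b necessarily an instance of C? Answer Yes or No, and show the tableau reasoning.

1. b : C?  L(b) = {F} ∪ {¬C}
   open: L(b) ⊇ {F, ¬C, ¬E, ∀t.A, ∃r.(¬C ⊔ ¬F), …} (+ ∃-successors) — b ∉ C possible
2. Hence b : C: not entailed.

No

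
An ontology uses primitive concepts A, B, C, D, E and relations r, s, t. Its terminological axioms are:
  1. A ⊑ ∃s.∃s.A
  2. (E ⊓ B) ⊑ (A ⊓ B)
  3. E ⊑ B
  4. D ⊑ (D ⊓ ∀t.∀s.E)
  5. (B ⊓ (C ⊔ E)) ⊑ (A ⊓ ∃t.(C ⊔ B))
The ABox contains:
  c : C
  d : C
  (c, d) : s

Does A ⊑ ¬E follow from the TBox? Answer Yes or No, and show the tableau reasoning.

No

1. A ⊑ ¬E  ⇔  (A ⊓ E) unsat w.r.t. T
   apply at x₀: A⊑∃s.∃s.A; E⊑B
   open: L(x₀) ⊇ {A, B, E, ¬D, ∃s.∃s.A, …} (+ ∃-successors)
2. Hence A ⊑ ¬E: not entailed.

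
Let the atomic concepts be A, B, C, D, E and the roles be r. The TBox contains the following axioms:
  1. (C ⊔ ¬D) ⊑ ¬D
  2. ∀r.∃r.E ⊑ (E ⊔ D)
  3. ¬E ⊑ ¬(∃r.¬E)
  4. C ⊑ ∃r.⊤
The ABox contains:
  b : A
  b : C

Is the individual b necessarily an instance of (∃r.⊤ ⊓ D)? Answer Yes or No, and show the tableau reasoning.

1. b : (∃r.⊤ ⊓ D)?  L(b) = {A, C} ∪ {(∀r.⊥ ⊔ ¬D)}
   apply at b: C⊑∃r.⊤
   open: L(b) ⊇ {A, C, E, ¬D, ∃r.∀r.¬E, …} (+ ∃-successors) — b ∉ (∃r.⊤ ⊓ D) possible
2. Hence b : (∃r.⊤ ⊓ D): not entailed.

No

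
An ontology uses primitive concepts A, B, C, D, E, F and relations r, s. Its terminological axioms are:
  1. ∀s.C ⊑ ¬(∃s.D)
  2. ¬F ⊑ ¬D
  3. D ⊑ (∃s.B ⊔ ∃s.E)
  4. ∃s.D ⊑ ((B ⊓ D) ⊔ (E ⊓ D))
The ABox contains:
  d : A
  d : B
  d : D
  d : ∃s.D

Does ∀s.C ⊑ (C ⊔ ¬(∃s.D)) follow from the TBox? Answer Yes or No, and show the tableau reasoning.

Yes

1. ∀s.C ⊑ (C ⊔ ¬(∃s.D))  ⇔  (∀s.C ⊓ (¬C ⊓ ∃s.D)) unsat w.r.t. T
   all branches close; clash {D, ¬D} at x₀
2. Hence ∀s.C ⊑ (C ⊔ ¬(∃s.D)): entailed.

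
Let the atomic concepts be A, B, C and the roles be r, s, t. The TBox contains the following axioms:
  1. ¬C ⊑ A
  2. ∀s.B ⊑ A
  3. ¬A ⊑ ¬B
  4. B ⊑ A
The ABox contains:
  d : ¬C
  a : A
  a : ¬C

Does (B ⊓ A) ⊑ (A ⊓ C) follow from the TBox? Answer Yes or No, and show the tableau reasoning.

No

1. (B ⊓ A) ⊑ (A ⊓ C)  ⇔  ((B ⊓ A) ⊓ (¬A ⊔ ¬C)) unsat w.r.t. T
   open: L(x₀) ⊇ {A, B, ¬C}
2. Hence (B ⊓ A) ⊑ (A ⊓ C): not entailed.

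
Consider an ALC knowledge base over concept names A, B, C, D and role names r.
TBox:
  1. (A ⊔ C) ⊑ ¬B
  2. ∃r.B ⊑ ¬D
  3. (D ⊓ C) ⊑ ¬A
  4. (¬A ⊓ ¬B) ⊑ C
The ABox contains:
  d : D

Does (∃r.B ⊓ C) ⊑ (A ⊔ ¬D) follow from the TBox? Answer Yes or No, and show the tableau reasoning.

1. (∃r.B ⊓ C) ⊑ (A ⊔ ¬D)  ⇔  ((∃r.B ⊓ C) ⊓ (¬A ⊓ D)) unsat w.r.t. T
   all branches close; clash {D, ¬D} at x₀
2. Hence (∃r.B ⊓ C) ⊑ (A ⊔ ¬D): entailed.

Yes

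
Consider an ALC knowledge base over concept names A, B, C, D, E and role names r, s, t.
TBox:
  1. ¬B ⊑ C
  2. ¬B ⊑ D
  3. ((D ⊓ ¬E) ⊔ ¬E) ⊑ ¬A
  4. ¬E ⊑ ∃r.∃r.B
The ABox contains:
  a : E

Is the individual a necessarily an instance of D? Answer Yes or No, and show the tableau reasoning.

1. a : D?  L(a) = {E} ∪ {¬D}
   open: L(a) ⊇ {B, E, ¬D} — a ∉ D possible
2. Hence a : D: not entailed.

No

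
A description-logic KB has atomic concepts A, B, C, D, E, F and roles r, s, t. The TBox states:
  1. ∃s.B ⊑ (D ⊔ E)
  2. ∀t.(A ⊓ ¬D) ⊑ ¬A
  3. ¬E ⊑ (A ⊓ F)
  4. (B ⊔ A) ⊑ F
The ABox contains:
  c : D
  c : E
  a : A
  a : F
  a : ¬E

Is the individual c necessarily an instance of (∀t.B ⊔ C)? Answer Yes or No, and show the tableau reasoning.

No

1. c : (∀t.B ⊔ C)?  L(c) = {D, E} ∪ {(∃t.¬B ⊓ ¬C)}
   open: L(c) ⊇ {D, E, ¬A, ¬B, ¬C, …} (+ ∃-successors) — c ∉ (∀t.B ⊔ C) possible
2. Hence c : (∀t.B ⊔ C): not entailed.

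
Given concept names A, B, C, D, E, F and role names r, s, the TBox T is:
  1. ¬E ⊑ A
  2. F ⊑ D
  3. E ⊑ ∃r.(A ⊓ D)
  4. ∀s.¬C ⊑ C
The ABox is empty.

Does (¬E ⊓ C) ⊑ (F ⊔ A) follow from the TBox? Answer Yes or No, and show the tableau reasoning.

1. (¬E ⊓ C) ⊑ (F ⊔ A)  ⇔  ((¬E ⊓ C) ⊓ (¬F ⊓ ¬A)) unsat w.r.t. T
   all branches close; clash {A, ¬A} at x₀
2. Hence (¬E ⊓ C) ⊑ (F ⊔ A): entailed.

Yes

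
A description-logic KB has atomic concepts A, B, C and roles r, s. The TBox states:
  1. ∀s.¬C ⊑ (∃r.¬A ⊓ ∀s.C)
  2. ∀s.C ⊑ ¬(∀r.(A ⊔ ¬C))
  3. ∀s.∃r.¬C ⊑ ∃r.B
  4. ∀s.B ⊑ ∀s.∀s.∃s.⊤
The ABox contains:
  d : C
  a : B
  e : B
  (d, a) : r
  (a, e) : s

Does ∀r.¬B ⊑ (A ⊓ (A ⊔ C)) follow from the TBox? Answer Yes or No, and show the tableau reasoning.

No

1. ∀r.¬B ⊑ (A ⊓ (A ⊔ C))  ⇔  (∀r.¬B ⊓ (¬A ⊔ (¬A ⊓ ¬C))) unsat w.r.t. T
   open: L(x₀) ⊇ {¬A, ∀r.¬B, ∃s.C, ∃s.¬B, ∃s.¬C, …} (+ ∃-successors)
2. Hence ∀r.¬B ⊑ (A ⊓ (A ⊔ C)): not entailed.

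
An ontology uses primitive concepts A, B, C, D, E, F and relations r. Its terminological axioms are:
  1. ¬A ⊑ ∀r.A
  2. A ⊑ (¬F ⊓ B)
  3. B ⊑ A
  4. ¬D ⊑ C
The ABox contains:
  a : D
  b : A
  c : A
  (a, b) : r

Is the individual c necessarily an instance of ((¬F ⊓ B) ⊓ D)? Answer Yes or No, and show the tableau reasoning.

No

1. c : ((¬F ⊓ B) ⊓ D)?  L(c) = {A} ∪ {((F ⊔ ¬B) ⊔ ¬D)}
   apply at c: A⊑(¬F ⊓ B)
   open: L(c) ⊇ {A, B, C, ¬D, ¬F} — c ∉ ((¬F ⊓ B) ⊓ D) possible
2. Hence c : ((¬F ⊓ B) ⊓ D): not entailed.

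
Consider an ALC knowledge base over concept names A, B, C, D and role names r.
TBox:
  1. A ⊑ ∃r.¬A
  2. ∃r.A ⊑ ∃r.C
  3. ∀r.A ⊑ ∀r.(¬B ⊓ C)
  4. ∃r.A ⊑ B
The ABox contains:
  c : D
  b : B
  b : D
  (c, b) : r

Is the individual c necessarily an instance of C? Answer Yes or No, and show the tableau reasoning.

No

1. c : C?  L(c) = {D} ∪ {¬C}
   open: L(c) ⊇ {D, ¬A, ¬C, ∀r.¬A, ∃r.¬A} (+ ∃-successors) — c ∉ C possible
2. Hence c : C: not entailed.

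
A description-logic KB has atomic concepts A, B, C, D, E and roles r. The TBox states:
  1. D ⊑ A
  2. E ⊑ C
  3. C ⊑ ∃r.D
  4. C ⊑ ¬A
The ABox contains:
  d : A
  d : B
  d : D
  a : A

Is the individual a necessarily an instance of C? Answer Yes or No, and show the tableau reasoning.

1. a : C?  L(a) = {A} ∪ {¬C}
   open: L(a) ⊇ {A, ¬C, ¬E} — a ∉ C possible
2. Hence a : C: not entailed.

No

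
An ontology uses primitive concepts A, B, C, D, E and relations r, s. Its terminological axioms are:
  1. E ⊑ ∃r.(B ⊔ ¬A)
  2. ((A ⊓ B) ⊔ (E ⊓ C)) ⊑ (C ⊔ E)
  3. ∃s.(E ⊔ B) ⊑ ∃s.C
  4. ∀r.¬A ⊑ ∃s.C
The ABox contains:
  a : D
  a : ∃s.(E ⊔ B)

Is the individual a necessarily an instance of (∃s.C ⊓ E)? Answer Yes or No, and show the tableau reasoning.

1. a : (∃s.C ⊓ E)?  L(a) = {D, ∃s.(E ⊔ B)} ∪ {(∀s.¬C ⊔ ¬E)}
   apply at a: ∃s.(E ⊔ B)⊑∃s.C
   open: L(a) ⊇ {D, ¬A, ¬E, ∃r.A, ∃s.(E ⊔ B), …} (+ ∃-successors) — a ∉ (∃s.C ⊓ E) possible
2. Hence a : (∃s.C ⊓ E): not entailed.

No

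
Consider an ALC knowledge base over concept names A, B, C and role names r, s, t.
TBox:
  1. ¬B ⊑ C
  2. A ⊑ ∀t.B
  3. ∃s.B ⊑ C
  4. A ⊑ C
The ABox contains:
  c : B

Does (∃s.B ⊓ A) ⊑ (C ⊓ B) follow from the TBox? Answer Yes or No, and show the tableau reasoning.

No

1. (∃s.B ⊓ A) ⊑ (C ⊓ B)  ⇔  ((∃s.B ⊓ A) ⊓ (¬C ⊔ ¬B)) unsat w.r.t. T
   apply at x₀: A⊑∀t.B; ∃s.B⊑C; A⊑C
   open: L(x₀) ⊇ {A, C, ¬B, ∀t.B, ∃s.B} (+ ∃-successors)
2. Hence (∃s.B ⊓ A) ⊑ (C ⊓ B): not entailed.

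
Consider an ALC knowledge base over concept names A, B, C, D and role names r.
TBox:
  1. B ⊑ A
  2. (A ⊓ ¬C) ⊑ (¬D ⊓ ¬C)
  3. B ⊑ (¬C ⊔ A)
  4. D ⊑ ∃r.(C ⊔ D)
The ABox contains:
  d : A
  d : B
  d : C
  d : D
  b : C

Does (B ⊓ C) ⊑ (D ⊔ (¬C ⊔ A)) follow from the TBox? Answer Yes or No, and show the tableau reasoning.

Yes

1. (B ⊓ C) ⊑ (D ⊔ (¬C ⊔ A))  ⇔  ((B ⊓ C) ⊓ (¬D ⊓ (C ⊓ ¬A))) unsat w.r.t. T
   all branches close; clash {A, ¬A} at x₀
2. Hence (B ⊓ C) ⊑ (D ⊔ (¬C ⊔ A)): entailed.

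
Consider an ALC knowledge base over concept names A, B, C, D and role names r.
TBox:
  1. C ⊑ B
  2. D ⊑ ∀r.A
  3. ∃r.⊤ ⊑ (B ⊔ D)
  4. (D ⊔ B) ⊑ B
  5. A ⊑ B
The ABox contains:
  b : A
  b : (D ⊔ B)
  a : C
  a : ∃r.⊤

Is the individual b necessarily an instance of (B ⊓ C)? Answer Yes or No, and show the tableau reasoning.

1. b : (B ⊓ C)?  L(b) = {A, (D ⊔ B)} ∪ {(¬B ⊔ ¬C)}
   apply at b: (D ⊔ B)⊑B; A⊑B
   open: L(b) ⊇ {A, B, D, ¬C, ∀r.A, …} — b ∉ (B ⊓ C) possible
2. Hence b : (B ⊓ C): not entailed.

No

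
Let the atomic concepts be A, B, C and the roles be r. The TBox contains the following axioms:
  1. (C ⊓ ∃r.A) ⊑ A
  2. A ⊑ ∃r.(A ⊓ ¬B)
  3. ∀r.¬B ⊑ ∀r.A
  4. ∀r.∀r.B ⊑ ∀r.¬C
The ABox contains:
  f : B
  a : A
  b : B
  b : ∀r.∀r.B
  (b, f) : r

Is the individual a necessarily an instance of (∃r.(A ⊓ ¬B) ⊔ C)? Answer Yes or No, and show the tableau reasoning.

1. a : (∃r.(A ⊓ ¬B) ⊔ C)?  L(a) = {A} ∪ {(∀r.(¬A ⊔ B) ⊓ ¬C)}
   clash {B, ¬B} at an ∃-successor — a ∈ (∃r.(A ⊓ ¬B) ⊔ C)
2. Hence a : (∃r.(A ⊓ ¬B) ⊔ C): entailed.

Yes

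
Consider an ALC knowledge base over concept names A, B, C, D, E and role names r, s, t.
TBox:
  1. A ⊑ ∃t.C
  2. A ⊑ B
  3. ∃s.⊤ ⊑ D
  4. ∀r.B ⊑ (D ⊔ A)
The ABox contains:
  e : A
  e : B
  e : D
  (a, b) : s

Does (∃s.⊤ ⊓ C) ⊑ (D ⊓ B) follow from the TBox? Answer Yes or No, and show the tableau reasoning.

No

1. (∃s.⊤ ⊓ C) ⊑ (D ⊓ B)  ⇔  ((∃s.⊤ ⊓ C) ⊓ (¬D ⊔ ¬B)) unsat w.r.t. T
   apply at x₀: ∃s.⊤⊑D
   open: L(x₀) ⊇ {C, D, ¬A, ¬B, ∃r.¬B, …} (+ ∃-successors)
2. Hence (∃s.⊤ ⊓ C) ⊑ (D ⊓ B): not entailed.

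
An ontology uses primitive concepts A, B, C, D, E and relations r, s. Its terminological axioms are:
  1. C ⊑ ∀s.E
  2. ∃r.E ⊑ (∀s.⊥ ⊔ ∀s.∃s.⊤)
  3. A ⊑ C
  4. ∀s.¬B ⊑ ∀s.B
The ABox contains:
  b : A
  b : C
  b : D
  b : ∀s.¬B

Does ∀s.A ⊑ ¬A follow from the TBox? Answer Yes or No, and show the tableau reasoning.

1. ∀s.A ⊑ ¬A  ⇔  (∀s.A ⊓ A) unsat w.r.t. T
   apply at x₀: A⊑C
   open: L(x₀) ⊇ {A, C, ∀r.¬E, ∀s.A, ∀s.E, …} (+ ∃-successors)
2. Hence ∀s.A ⊑ ¬A: not entailed.

No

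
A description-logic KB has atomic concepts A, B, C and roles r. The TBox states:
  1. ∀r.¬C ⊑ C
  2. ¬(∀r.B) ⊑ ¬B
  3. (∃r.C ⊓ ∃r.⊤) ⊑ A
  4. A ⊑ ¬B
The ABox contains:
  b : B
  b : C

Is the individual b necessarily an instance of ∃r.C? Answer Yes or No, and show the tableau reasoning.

1. b : ∃r.C?  L(b) = {B, C} ∪ {∀r.¬C}
   open: L(b) ⊇ {B, C, ¬A, ∀r.B, ∀r.¬C} — b ∉ ∃r.C possible
2. Hence b : ∃r.C: not entailed.

No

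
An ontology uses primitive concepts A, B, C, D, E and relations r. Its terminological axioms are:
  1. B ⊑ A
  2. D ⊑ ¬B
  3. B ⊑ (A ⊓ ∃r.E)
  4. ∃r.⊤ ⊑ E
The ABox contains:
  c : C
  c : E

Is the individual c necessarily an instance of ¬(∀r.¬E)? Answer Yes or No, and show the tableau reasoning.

No

1. c : ¬(∀r.¬E)?  L(c) = {C, E} ∪ {∀r.¬E}
   open: L(c) ⊇ {C, E, ¬B, ∀r.¬E} — c ∉ ¬(∀r.¬E) possible
2. Hence c : ¬(∀r.¬E): not entailed.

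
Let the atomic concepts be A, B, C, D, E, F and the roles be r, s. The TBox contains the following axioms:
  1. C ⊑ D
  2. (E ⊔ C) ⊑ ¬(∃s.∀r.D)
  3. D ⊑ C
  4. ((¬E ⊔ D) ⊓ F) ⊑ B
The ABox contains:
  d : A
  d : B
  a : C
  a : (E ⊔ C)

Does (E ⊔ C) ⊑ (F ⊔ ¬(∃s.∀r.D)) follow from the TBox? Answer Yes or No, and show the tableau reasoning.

1. (E ⊔ C) ⊑ (F ⊔ ¬(∃s.∀r.D))  ⇔  ((E ⊔ C) ⊓ (¬F ⊓ ∃s.∀r.D)) unsat w.r.t. T
   all branches close; clash {D, ¬D} at an ∃-successor
2. Hence (E ⊔ C) ⊑ (F ⊔ ¬(∃s.∀r.D)): entailed.

Yes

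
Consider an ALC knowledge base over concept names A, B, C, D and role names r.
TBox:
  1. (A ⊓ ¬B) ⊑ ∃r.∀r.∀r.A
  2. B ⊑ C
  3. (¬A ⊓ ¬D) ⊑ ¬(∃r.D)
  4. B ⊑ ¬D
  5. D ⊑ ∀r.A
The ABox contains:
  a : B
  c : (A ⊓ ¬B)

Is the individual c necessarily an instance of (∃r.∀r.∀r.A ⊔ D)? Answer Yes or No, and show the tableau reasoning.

Yes

1. c : (∃r.∀r.∀r.A ⊔ D)?  L(c) = {(A ⊓ ¬B)} ∪ {(∀r.∃r.∃r.¬A ⊓ ¬D)}
   clash {A, ¬A} at an ∃-successor — c ∈ (∃r.∀r.∀r.A ⊔ D)
2. Hence c : (∃r.∀r.∀r.A ⊔ D): entailed.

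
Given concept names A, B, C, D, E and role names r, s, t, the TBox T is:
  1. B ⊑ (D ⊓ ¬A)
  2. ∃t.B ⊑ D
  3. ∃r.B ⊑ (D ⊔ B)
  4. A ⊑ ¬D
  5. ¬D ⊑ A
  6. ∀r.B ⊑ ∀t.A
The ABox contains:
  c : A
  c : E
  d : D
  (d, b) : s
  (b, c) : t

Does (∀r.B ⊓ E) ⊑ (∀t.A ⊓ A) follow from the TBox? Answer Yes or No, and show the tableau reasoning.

No

1. (∀r.B ⊓ E) ⊑ (∀t.A ⊓ A)  ⇔  ((∀r.B ⊓ E) ⊓ (∃t.¬A ⊔ ¬A)) unsat w.r.t. T
   apply at x₀: ∀r.B⊑∀t.A
   open: L(x₀) ⊇ {D, E, ¬A, ¬B, ∀r.B, …}
2. Hence (∀r.B ⊓ E) ⊑ (∀t.A ⊓ A): not entailed.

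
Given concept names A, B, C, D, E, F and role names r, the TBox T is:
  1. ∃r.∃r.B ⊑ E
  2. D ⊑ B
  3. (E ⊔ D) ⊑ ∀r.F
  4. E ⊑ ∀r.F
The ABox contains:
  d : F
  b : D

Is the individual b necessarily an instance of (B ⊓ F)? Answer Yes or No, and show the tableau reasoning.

No

1. b : (B ⊓ F)?  L(b) = {D} ∪ {(¬B ⊔ ¬F)}
   apply at b: D⊑B
   open: L(b) ⊇ {B, D, ¬E, ¬F, ∀r.F, …} — b ∉ (B ⊓ F) possible
2. Hence b : (B ⊓ F): not entailed.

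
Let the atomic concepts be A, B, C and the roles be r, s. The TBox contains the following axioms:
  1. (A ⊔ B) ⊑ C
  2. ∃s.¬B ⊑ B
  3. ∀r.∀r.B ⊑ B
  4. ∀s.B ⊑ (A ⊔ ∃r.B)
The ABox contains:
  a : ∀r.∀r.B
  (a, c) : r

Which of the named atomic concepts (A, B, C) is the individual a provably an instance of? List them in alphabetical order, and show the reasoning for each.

1. a : A?  L(a) = {∀r.∀r.B} ∪ {¬A}
   apply at a: ∀r.∀r.B⊑B
   open: L(a) ⊇ {B, C, ¬A, ∀r.∀r.B, ∀s.B, …} (+ ∃-successors) — a ∉ A possible
2. a : B?  L(a) = {∀r.∀r.B} ∪ {¬B}
   clash {B, ¬B} at a — a ∈ B
3. a : C?  L(a) = {∀r.∀r.B} ∪ {¬C}
   clash {C, ¬C} at a — a ∈ C
4. Entailed for a: {B, C}

{B, C}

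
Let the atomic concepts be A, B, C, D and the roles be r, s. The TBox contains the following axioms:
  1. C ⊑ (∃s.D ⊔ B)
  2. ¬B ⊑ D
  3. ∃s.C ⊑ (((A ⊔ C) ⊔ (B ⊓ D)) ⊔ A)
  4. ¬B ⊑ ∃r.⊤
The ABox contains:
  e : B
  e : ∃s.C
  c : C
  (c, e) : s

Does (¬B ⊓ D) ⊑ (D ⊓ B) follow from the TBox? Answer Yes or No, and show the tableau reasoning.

No

1. (¬B ⊓ D) ⊑ (D ⊓ B)  ⇔  ((¬B ⊓ D) ⊓ (¬D ⊔ ¬B)) unsat w.r.t. T
   apply at x₀: ¬B⊑∃r.⊤
   open: L(x₀) ⊇ {D, ¬B, ¬C, ∀s.¬C, ∃r.⊤} (+ ∃-successors)
2. Hence (¬B ⊓ D) ⊑ (D ⊓ B): not entailed.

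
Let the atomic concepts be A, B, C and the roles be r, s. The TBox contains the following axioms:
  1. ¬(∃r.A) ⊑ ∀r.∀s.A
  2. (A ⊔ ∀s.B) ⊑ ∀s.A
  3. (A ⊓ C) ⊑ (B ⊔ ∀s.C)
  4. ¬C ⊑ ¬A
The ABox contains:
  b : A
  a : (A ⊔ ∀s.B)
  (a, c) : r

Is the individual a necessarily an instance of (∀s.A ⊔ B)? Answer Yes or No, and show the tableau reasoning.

1. a : (∀s.A ⊔ B)?  L(a) = {(A ⊔ ∀s.B)} ∪ {(∃s.¬A ⊓ ¬B)}
   clash {A, ¬A} at an ∃-successor — a ∈ (∀s.A ⊔ B)
2. Hence a : (∀s.A ⊔ B): entailed.

Yes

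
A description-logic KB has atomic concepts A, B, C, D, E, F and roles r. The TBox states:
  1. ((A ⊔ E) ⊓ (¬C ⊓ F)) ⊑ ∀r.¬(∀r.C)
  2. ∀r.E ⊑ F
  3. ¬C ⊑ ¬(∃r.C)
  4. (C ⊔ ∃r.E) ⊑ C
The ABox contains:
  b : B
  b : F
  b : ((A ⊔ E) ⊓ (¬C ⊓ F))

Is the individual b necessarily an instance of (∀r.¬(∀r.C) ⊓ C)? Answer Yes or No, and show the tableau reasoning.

1. b : (∀r.¬(∀r.C) ⊓ C)?  L(b) = {B, F, ((A ⊔ E) ⊓ (¬C ⊓ F))} ∪ {(∃r.∀r.C ⊔ ¬C)}
   apply at b: ((A ⊔ E) ⊓ (¬C ⊓ F))⊑∀r.¬(∀r.C); ¬C⊑¬(∃r.C)
   open: L(b) ⊇ {A, B, F, ¬C, ∀r.¬C, …} — b ∉ (∀r.¬(∀r.C) ⊓ C) possible
2. Hence b : (∀r.¬(∀r.C) ⊓ C): not entailed.

No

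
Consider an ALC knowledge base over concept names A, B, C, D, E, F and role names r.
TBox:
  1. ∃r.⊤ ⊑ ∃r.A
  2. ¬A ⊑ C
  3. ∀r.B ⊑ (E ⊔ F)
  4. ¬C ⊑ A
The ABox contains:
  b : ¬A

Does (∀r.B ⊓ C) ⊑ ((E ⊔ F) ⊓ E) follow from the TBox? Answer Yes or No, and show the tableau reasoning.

1. (∀r.B ⊓ C) ⊑ ((E ⊔ F) ⊓ E)  ⇔  ((∀r.B ⊓ C) ⊓ ((¬E ⊓ ¬F) ⊔ ¬E)) unsat w.r.t. T
   apply at x₀: ∀r.B⊑(E ⊔ F)
   open: L(x₀) ⊇ {C, F, ¬E, ∀r.B, ∀r.⊥}
2. Hence (∀r.B ⊓ C) ⊑ ((E ⊔ F) ⊓ E): not entailed.

No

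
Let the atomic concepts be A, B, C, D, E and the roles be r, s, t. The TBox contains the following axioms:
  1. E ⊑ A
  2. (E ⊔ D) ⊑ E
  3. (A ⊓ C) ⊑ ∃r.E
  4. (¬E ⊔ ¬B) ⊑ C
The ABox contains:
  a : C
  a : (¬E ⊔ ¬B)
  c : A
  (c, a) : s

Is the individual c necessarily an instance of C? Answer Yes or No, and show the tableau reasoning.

No

1. c : C?  L(c) = {A} ∪ {¬C}
   open: L(c) ⊇ {A, B, E, ¬C} — c ∉ C possible
2. Hence c : C: not entailed.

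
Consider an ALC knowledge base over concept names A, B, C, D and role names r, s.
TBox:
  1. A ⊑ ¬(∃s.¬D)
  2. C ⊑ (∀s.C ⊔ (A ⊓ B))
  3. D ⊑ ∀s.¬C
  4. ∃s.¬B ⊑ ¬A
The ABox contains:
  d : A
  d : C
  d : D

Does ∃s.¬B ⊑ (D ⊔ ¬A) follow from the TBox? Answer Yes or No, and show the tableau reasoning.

Yes

1. ∃s.¬B ⊑ (D ⊔ ¬A)  ⇔  (∃s.¬B ⊓ (¬D ⊓ A)) unsat w.r.t. T
   all branches close; clash {A, ¬A} at x₀
2. Hence ∃s.¬B ⊑ (D ⊔ ¬A): entailed.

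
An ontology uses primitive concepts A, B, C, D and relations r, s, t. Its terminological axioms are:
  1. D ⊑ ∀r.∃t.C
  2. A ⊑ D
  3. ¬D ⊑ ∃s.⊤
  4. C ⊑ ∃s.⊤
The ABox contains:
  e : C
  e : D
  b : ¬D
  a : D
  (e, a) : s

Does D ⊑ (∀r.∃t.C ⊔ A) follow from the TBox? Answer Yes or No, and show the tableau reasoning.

1. D ⊑ (∀r.∃t.C ⊔ A)  ⇔  (D ⊓ (∃r.∀t.¬C ⊓ ¬A)) unsat w.r.t. T
   all branches close; clash {C, ¬C} at an ∃-successor
2. Hence D ⊑ (∀r.∃t.C ⊔ A): entailed.

Yes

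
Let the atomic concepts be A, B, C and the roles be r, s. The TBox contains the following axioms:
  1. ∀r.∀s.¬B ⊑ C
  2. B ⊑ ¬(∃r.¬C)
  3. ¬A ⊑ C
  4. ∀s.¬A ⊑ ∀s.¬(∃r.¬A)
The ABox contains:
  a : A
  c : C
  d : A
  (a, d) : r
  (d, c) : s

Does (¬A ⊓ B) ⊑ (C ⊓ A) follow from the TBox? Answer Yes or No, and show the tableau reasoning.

1. (¬A ⊓ B) ⊑ (C ⊓ A)  ⇔  ((¬A ⊓ B) ⊓ (¬C ⊔ ¬A)) unsat w.r.t. T
   apply at x₀: B⊑¬(∃r.¬C); ¬A⊑C
   open: L(x₀) ⊇ {B, C, ¬A, ∀r.C, ∃s.A} (+ ∃-successors)
2. Hence (¬A ⊓ B) ⊑ (C ⊓ A): not entailed.

No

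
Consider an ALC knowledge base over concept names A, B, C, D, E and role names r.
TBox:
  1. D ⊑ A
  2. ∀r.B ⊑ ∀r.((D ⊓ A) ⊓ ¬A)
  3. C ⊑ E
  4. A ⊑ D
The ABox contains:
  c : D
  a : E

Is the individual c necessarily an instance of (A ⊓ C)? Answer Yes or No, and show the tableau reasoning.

1. c : (A ⊓ C)?  L(c) = {D} ∪ {(¬A ⊔ ¬C)}
   apply at c: D⊑A
   open: L(c) ⊇ {A, D, ¬C, ∃r.¬B} (+ ∃-successors) — c ∉ (A ⊓ C) possible
2. Hence c : (A ⊓ C): not entailed.

No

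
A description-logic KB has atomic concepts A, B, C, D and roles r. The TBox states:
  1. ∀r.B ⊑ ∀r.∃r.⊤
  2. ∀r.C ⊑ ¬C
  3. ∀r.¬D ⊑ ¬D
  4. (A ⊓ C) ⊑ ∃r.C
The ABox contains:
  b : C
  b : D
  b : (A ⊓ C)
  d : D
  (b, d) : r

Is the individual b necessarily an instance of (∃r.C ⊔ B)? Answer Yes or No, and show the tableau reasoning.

1. b : (∃r.C ⊔ B)?  L(b) = {C, D, (A ⊓ C)} ∪ {(∀r.¬C ⊓ ¬B)}
   clash {D, ¬D} at b — b ∈ (∃r.C ⊔ B)
2. Hence b : (∃r.C ⊔ B): entailed.

Yes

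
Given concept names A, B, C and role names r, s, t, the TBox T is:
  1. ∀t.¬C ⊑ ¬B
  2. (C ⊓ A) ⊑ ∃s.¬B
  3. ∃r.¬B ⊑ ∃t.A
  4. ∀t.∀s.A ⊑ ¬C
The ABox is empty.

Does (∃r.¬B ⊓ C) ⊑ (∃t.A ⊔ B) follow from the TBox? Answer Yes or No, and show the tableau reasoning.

Yes

1. (∃r.¬B ⊓ C) ⊑ (∃t.A ⊔ B)  ⇔  ((∃r.¬B ⊓ C) ⊓ (∀t.¬A ⊓ ¬B)) unsat w.r.t. T
   all branches close; clash {C, ¬C} at x₀
2. Hence (∃r.¬B ⊓ C) ⊑ (∃t.A ⊔ B): entailed.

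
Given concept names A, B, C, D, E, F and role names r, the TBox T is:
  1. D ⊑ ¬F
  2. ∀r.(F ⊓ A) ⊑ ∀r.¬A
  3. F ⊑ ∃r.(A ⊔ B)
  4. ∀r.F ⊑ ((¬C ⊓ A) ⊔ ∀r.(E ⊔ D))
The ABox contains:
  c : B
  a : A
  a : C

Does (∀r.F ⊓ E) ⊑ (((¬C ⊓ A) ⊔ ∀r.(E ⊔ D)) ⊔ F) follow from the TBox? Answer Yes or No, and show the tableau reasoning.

1. (∀r.F ⊓ E) ⊑ (((¬C ⊓ A) ⊔ ∀r.(E ⊔ D)) ⊔ F)  ⇔  ((∀r.F ⊓ E) ⊓ (((C ⊔ ¬A) ⊓ ∃r.(¬E ⊓ ¬D)) ⊓ ¬F)) unsat w.r.t. T
   all branches close; clash {D, ¬D} at an ∃-successor
2. Hence (∀r.F ⊓ E) ⊑ (((¬C ⊓ A) ⊔ ∀r.(E ⊔ D)) ⊔ F): entailed.

Yes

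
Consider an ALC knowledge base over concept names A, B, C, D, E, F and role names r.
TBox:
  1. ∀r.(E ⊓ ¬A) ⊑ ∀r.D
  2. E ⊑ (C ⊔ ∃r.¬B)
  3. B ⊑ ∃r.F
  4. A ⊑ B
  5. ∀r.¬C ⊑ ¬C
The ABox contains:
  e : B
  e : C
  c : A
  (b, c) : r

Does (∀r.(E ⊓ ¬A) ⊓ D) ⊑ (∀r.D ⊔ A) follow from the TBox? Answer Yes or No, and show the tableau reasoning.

Yes

1. (∀r.(E ⊓ ¬A) ⊓ D) ⊑ (∀r.D ⊔ A)  ⇔  ((∀r.(E ⊓ ¬A) ⊓ D) ⊓ (∃r.¬D ⊓ ¬A)) unsat w.r.t. T
   all branches close; clash {D, ¬D} at an ∃-successor
2. Hence (∀r.(E ⊓ ¬A) ⊓ D) ⊑ (∀r.D ⊔ A): entailed.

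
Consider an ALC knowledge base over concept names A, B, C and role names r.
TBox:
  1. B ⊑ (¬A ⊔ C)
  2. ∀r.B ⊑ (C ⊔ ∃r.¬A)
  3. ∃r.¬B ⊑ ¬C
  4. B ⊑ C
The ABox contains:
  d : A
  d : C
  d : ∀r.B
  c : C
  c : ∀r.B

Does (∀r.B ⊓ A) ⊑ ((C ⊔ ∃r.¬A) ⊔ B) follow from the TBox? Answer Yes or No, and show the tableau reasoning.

1. (∀r.B ⊓ A) ⊑ ((C ⊔ ∃r.¬A) ⊔ B)  ⇔  ((∀r.B ⊓ A) ⊓ ((¬C ⊓ ∀r.A) ⊓ ¬B)) unsat w.r.t. T
   all branches close; clash {A, ¬A} at an ∃-successor
2. Hence (∀r.B ⊓ A) ⊑ ((C ⊔ ∃r.¬A) ⊔ B): entailed.

Yes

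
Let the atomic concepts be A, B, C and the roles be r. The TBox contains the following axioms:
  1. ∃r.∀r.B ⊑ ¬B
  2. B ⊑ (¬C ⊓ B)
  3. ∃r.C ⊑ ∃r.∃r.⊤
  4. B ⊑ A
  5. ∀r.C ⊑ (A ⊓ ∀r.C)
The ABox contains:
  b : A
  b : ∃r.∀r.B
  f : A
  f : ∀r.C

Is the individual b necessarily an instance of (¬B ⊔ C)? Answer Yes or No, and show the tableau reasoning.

Yes

1. b : (¬B ⊔ C)?  L(b) = {A, ∃r.∀r.B} ∪ {(B ⊓ ¬C)}
   clash {B, ¬B} at b — b ∈ (¬B ⊔ C)
2. Hence b : (¬B ⊔ C): entailed.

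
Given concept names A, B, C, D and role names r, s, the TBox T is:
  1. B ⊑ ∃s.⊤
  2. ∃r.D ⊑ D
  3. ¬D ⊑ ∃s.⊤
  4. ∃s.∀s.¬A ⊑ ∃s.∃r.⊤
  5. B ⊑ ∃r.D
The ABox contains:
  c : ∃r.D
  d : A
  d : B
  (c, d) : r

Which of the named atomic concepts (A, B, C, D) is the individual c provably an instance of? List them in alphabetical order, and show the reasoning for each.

{D}

1. c : A?  L(c) = {∃r.D} ∪ {¬A}
   apply at c: ∃r.D⊑D
   open: L(c) ⊇ {D, ¬A, ¬B, ∀s.∃s.A, ∃r.D} (+ ∃-successors) — c ∉ A possible
2. c : B?  L(c) = {∃r.D} ∪ {¬B}
   apply at c: ∃r.D⊑D
   open: L(c) ⊇ {D, ¬B, ∀s.∃s.A, ∃r.D} (+ ∃-successors) — c ∉ B possible
3. c : C?  L(c) = {∃r.D} ∪ {¬C}
   apply at c: ∃r.D⊑D
   open: L(c) ⊇ {D, ¬B, ¬C, ∀s.∃s.A, ∃r.D} (+ ∃-successors) — c ∉ C possible
4. c : D?  L(c) = {∃r.D} ∪ {¬D}
   clash {D, ¬D} at c — c ∈ D
5. Entailed for c: {D}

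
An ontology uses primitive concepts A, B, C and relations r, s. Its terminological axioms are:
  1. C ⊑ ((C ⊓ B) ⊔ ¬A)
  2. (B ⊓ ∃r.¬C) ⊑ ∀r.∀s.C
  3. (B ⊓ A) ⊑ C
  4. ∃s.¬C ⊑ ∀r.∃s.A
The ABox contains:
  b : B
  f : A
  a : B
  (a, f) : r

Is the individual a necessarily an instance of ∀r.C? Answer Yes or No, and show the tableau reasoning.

1. a : ∀r.C?  L(a) = {B} ∪ {∃r.¬C}
   open: L(a) ⊇ {B, ¬A, ¬C, ∀r.∀s.C, ∀s.C, …} (+ ∃-successors) — a ∉ ∀r.C possible
2. Hence a : ∀r.C: not entailed.

No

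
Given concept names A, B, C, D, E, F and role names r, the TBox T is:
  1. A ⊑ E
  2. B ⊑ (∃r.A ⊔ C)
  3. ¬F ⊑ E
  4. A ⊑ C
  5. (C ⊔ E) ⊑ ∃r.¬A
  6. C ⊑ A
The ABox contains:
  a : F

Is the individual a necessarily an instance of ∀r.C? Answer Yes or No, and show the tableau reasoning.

1. a : ∀r.C?  L(a) = {F} ∪ {∃r.¬C}
   open: L(a) ⊇ {F, ¬A, ¬B, ¬C, ¬E, …} (+ ∃-successors) — a ∉ ∀r.C possible
2. Hence a : ∀r.C: not entailed.

No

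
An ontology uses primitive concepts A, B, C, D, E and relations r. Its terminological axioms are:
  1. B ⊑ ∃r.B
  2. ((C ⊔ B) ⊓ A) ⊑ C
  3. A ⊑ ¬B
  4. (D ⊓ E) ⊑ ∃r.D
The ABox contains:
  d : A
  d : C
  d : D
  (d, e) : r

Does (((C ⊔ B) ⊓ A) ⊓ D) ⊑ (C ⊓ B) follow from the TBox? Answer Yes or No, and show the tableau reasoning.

No

1. (((C ⊔ B) ⊓ A) ⊓ D) ⊑ (C ⊓ B)  ⇔  ((((C ⊔ B) ⊓ A) ⊓ D) ⊓ (¬C ⊔ ¬B)) unsat w.r.t. T
   apply at x₀: ((C ⊔ B) ⊓ A)⊑C; A⊑¬B
   open: L(x₀) ⊇ {A, C, D, ¬B, ¬E}
2. Hence (((C ⊔ B) ⊓ A) ⊓ D) ⊑ (C ⊓ B): not entailed.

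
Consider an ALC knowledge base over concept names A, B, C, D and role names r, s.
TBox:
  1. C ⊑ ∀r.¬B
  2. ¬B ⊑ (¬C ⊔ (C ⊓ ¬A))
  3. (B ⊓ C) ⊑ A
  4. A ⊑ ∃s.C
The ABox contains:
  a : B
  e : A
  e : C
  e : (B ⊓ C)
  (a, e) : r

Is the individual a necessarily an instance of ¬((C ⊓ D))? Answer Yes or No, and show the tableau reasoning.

1. a : ¬((C ⊓ D))?  L(a) = {B} ∪ {(C ⊓ D)}
   clash {B, ¬B} at e — a ∈ ¬((C ⊓ D))
2. Hence a : ¬((C ⊓ D)): entailed.

Yes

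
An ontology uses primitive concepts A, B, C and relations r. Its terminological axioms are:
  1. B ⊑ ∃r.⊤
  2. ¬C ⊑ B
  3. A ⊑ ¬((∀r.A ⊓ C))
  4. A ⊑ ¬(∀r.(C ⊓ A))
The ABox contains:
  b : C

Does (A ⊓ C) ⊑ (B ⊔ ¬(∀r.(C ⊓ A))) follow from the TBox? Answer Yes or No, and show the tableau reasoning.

Yes

1. (A ⊓ C) ⊑ (B ⊔ ¬(∀r.(C ⊓ A)))  ⇔  ((A ⊓ C) ⊓ (¬B ⊓ ∀r.(C ⊓ A))) unsat w.r.t. T
   all branches close; clash {C, ¬C} at x₀
2. Hence (A ⊓ C) ⊑ (B ⊔ ¬(∀r.(C ⊓ A))): entailed.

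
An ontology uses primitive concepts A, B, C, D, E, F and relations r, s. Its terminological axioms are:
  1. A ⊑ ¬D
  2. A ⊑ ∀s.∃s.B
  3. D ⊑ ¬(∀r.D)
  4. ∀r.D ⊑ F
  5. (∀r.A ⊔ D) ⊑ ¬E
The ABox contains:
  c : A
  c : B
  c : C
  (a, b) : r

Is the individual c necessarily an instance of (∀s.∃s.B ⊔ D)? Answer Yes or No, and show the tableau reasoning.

1. c : (∀s.∃s.B ⊔ D)?  L(c) = {A, B, C} ∪ {(∃s.∀s.¬B ⊓ ¬D)}
   clash {B, ¬B} at an ∃-successor — c ∈ (∀s.∃s.B ⊔ D)
2. Hence c : (∀s.∃s.B ⊔ D): entailed.

Yes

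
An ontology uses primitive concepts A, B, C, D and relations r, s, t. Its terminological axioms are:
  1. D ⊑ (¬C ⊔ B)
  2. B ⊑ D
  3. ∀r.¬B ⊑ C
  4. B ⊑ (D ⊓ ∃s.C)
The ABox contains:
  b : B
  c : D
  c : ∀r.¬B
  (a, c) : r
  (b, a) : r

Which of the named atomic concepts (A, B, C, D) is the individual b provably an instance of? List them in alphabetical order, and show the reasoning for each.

1. b : A?  L(b) = {B} ∪ {¬A}
   apply at b: B⊑D; B⊑(D ⊓ ∃s.C)
   open: L(b) ⊇ {B, D, ¬A, ∃r.B, ∃s.C} (+ ∃-successors) — b ∉ A possible
2. b : B?  L(b) = {B} ∪ {¬B}
   clash {B, ¬B} at b — b ∈ B
3. b : C?  L(b) = {B} ∪ {¬C}
   apply at b: B⊑D; B⊑(D ⊓ ∃s.C)
   open: L(b) ⊇ {B, D, ¬C, ∃r.B, ∃s.C} (+ ∃-successors) — b ∉ C possible
4. b : D?  L(b) = {B} ∪ {¬D}
   clash {D, ¬D} at b — b ∈ D
5. Entailed for b: {B, D}

{B, D}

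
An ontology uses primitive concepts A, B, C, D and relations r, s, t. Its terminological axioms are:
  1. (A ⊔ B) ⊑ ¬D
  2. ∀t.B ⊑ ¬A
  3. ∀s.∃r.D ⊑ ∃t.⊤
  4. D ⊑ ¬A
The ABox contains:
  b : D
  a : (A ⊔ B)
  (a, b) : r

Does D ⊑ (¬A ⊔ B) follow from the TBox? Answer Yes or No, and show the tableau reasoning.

Yes

1. D ⊑ (¬A ⊔ B)  ⇔  (D ⊓ (A ⊓ ¬B)) unsat w.r.t. T
   all branches close; clash {A, ¬A} at x₀
2. Hence D ⊑ (¬A ⊔ B): entailed.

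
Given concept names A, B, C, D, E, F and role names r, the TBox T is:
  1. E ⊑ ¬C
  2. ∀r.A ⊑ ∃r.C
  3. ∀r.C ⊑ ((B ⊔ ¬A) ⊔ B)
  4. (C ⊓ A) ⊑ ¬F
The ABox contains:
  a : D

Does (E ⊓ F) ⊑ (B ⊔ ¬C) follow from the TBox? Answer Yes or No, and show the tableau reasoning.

Yes

1. (E ⊓ F) ⊑ (B ⊔ ¬C)  ⇔  ((E ⊓ F) ⊓ (¬B ⊓ C)) unsat w.r.t. T
   all branches close; clash {C, ¬C} at x₀
2. Hence (E ⊓ F) ⊑ (B ⊔ ¬C): entailed.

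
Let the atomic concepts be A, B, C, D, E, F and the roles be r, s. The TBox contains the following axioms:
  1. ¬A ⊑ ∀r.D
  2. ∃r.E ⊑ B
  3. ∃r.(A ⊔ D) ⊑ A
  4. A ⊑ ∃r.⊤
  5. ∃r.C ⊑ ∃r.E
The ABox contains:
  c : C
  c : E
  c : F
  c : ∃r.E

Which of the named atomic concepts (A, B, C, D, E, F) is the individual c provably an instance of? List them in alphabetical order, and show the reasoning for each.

{A, B, C, E, F}

1. c : A?  L(c) = {C, E, F, ∃r.E} ∪ {¬A}
   clash {A, ¬A} at c — c ∈ A
2. c : B?  L(c) = {C, E, F, ∃r.E} ∪ {¬B}
   clash {B, ¬B} at c — c ∈ B
3. c : C?  L(c) = {C, E, F, ∃r.E} ∪ {¬C}
   clash {C, ¬C} at c — c ∈ C
4. c : D?  L(c) = {C, E, F, ∃r.E} ∪ {¬D}
   apply at c: ∃r.E⊑B
   open: L(c) ⊇ {A, B, C, E, F, …} (+ ∃-successors) — c ∉ D possible
5. c : E?  L(c) = {C, E, F, ∃r.E} ∪ {¬E}
   clash {E, ¬E} at c — c ∈ E
6. c : F?  L(c) = {C, E, F, ∃r.E} ∪ {¬F}
   clash {F, ¬F} at c — c ∈ F
7. Entailed for c: {A, B, C, E, F}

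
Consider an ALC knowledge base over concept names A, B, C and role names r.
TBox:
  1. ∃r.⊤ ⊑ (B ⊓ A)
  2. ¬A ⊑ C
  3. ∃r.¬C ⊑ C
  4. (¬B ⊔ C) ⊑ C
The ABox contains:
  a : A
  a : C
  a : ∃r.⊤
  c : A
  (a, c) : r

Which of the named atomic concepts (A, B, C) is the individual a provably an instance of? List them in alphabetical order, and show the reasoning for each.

1. a : A?  L(a) = {A, C, ∃r.⊤} ∪ {¬A}
   clash {A, ¬A} at a — a ∈ A
2. a : B?  L(a) = {A, C, ∃r.⊤} ∪ {¬B}
   clash {B, ¬B} at a — a ∈ B
3. a : C?  L(a) = {A, C, ∃r.⊤} ∪ {¬C}
   clash {C, ¬C} at a — a ∈ C
4. Entailed for a: {A, B, C}

{A, B, C}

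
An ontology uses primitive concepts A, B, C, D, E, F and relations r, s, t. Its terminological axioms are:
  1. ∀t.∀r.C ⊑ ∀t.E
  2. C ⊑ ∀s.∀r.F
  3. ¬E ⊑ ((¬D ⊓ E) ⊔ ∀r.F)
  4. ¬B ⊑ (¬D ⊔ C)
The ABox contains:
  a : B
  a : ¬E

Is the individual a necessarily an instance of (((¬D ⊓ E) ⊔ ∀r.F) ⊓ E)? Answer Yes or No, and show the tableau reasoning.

1. a : (((¬D ⊓ E) ⊔ ∀r.F) ⊓ E)?  L(a) = {B, ¬E} ∪ {(((D ⊔ ¬E) ⊓ ∃r.¬F) ⊔ ¬E)}
   apply at a: ¬E⊑((¬D ⊓ E) ⊔ ∀r.F)
   open: L(a) ⊇ {B, ¬C, ¬E, ∀r.F, ∃t.∃r.¬C} (+ ∃-successors) — a ∉ (((¬D ⊓ E) ⊔ ∀r.F) ⊓ E) possible
2. Hence a : (((¬D ⊓ E) ⊔ ∀r.F) ⊓ E): not entailed.

No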